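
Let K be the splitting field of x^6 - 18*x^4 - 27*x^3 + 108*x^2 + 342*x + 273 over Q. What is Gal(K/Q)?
C_3 x S_3

The polynomial f is an irreducible sextic over Q, so G = Gal(f/Q) is one of the 16 transitive subgroups 6T1, ..., 6T16 of S_6. The discriminant of f is -152796047606667, which is not a perfect square, so G is not contained in A_6. The transitive groups of degree 6 not contained in A_6 are: C_6 (6T1, order 6), S_3 (6T2, order 6), D_6 (6T3, order 12), C_3 x S_3 (6T5, order 18), A_4 x C_2 (6T6, order 24), S_4 (6T8, order 24), S_3 x S_3 (6T9, order 36), S_4 x C_2 (6T11, order 48), (S_3 x S_3) : C_2 (6T13, order 72), PGL(2,5) (6T14, order 120), S_6 (6T16, order 720). By Dedekind's theorem, for a prime p not dividing disc(f) the degrees of the irreducible factors of f mod p form the cycle type of an element of G. Factoring f modulo the 33 such primes p <= 149 (skipping 3, 43, which divide the discriminant), each new pattern first appears at: mod 2: f = (x^6 + x^3 + 1), pattern 6; mod 7: f = (x)(x + 1)(x + 6)(x^3 + 4x + 1), pattern 3+1+1+1; mod 17: f = (x^2 + 6x + 4)(x^2 + 13x + 11)(x^2 + 15x + 12), pattern 2+2+2; mod 19: f = (x^3 + 3x + 18)(x^3 + 17x + 12), pattern 3+3; mod 73: f = (x + 3)(x + 20)(x + 36)(x + 39)(x + 50)(x + 71), pattern 1+1+1+1+1+1. No other pattern occurs in this range, so the set of observed cycle types is {6, 3+1+1+1, 2+2+2, 3+3, 1+1+1+1+1+1}. The candidates containing elements of all these cycle types are C_3 x S_3 (6T5) of order 18, S_3 x S_3 (6T9) of order 36, (S_3 x S_3) : C_2 (6T13) of order 72, S_6 (6T16) of order 720; the others are excluded. The observed types are precisely the cycle types that occur in C_3 x S_3 (6T5). Each of the other remaining candidates has further cycle types, and by the Chebotarev density theorem the matching factorization patterns would occur for a proportion of primes equal to their share of the group: S_3 x S_3 (6T9) additionally contains elements of type 2+2+1+1 (9 of its 36 elements, about 25% of primes); (S_3 x S_3) : C_2 (6T13) additionally contains elements of type 4+2, 3+2+1, 2+2+1+1, 2+1+1+1+1 (45 of its 72 elements, about 62% of primes); S_6 (6T16) additionally contains elements of type 5+1, 4+2, 4+1+1, 3+2+1, 2+2+1+1, 2+1+1+1+1 (504 of its 720 elements, about 70% of primes). None of the 33 primes tested shows any such pattern (for each of these groups the chance of that is below 10^-4), which rules them out. Hence G = C_3 x S_3 (6T5), of order 18.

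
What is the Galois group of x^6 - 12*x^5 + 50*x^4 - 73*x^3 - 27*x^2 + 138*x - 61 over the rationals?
PSL(2,5)

The polynomial f is an irreducible sextic over Q, so G = Gal(f/Q) is one of the 16 transitive subgroups 6T1, ..., 6T16 of S_6. The discriminant of f is 30991489 = 5567^2, a perfect square, so G is contained in A_6. The transitive groups of degree 6 contained in A_6 are: A_4 (6T4, order 12), S_4 (6T7, order 24), (C_3 x C_3) : C_4 (6T10, order 36), PSL(2,5) (6T12, order 60), A_6 (6T15, order 360). By Dedekind's theorem, for a prime p not dividing disc(f) the degrees of the irreducible factors of f mod p form the cycle type of an element of G. Factoring f modulo the 21 such primes p <= 79 (skipping 19, which divides the discriminant), each new pattern first appears at: mod 2: f = (x + 1)(x^5 + x^4 + x^3 + x + 1), pattern 5+1; mod 7: f = (x^3 + 3x^2 + x + 1)(x^3 + 6x^2 + 3x + 2), pattern 3+3; mod 61: f = (x)(x + 22)(x^2 + 42x + 12)(x^2 + 46x + 13), pattern 2+2+1+1. No other pattern occurs in this range, so the set of observed cycle types is {5+1, 3+3, 2+2+1+1}. The candidates containing elements of all these cycle types are PSL(2,5) (6T12) of order 60, A_6 (6T15) of order 360; the others are excluded. The observed types are precisely the cycle types that occur in PSL(2,5) (6T12) (apart from the identity). Each of the other remaining candidates has further cycle types, and by the Chebotarev density theorem the matching factorization patterns would occur for a proportion of primes equal to their share of the group: A_6 (6T15) additionally contains elements of type 4+2, 3+1+1+1 (130 of its 360 elements, about 36% of primes). None of the 21 primes tested shows any such pattern (for each of these groups the chance of that is below 10^-4), which rules them out. Hence G = PSL(2,5) (6T12), of order 60.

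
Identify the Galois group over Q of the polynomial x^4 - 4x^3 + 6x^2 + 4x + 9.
The polynomial is an irreducible quartic over Q and its discriminant is 937984, which is not a perfect square, so the Galois group is not contained in A_4. The resolvent cubic y^3 - 6*y^2 - 52*y + 56 is irreducible over Q. An irreducible resolvent with non-square discriminant gives S_4.

4T5: S_4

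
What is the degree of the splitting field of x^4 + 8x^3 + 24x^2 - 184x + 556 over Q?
The degree of the splitting field over Q equals the order of the Galois group, so first determine the group. The polynomial is an irreducible quartic over Q and its discriminant is 176319369216 = 419904^2, a perfect square, so the Galois group is contained in A_4. The resolvent cubic y^3 - 24*y^2 - 3696*y - 16064 is irreducible over Q. An irreducible resolvent with square discriminant gives A_4. The Galois group A_4 (4T4) has order 12, so the splitting field has degree 12 over Q.

12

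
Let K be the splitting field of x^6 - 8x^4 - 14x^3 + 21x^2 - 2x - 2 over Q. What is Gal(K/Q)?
The polynomial f is an irreducible sextic over Q, so G = Gal(f/Q) is one of the 16 transitive subgroups 6T1, ..., 6T16 of S_6. The discriminant of f is -45161350144, which is not a perfect square, so G is not contained in A_6. The transitive groups of degree 6 not contained in A_6 are: C_6 (6T1, order 6), S_3 (6T2, order 6), D_6 (6T3, order 12), C_3 x S_3 (6T5, order 18), A_4 x C_2 (6T6, order 24), S_4 (6T8, order 24), S_3 x S_3 (6T9, order 36), S_4 x C_2 (6T11, order 48), (S_3 x S_3) : C_2 (6T13, order 72), PGL(2,5) (6T14, order 120), S_6 (6T16, order 720). By Dedekind's theorem, for a prime p not dividing disc(f) the degrees of the irreducible factors of f mod p form the cycle type of an element of G. Factoring f modulo the 66 such primes p <= 347 (skipping 2, 29, 229, which divide the discriminant), each new pattern first appears at: mod 3: f = (x^6 + x^4 + x^3 + x + 1), pattern 6; mod 5: f = (x^3 + 2x^2 + 3)(x^3 + 3x^2 + x + 1), pattern 3+3; mod 7: f = (x + 1)(x + 5)(x^4 + x^3 + 2x^2 + 4x + 1), pattern 4+1+1; mod 13: f = (x^2 + 10x + 4)(x^4 + 3x^3 + 10x^2 + 4x + 6), pattern 4+2; mod 23: f = (x^2 + x + 18)(x^2 + 6x + 18)(x^2 + 16x + 22), pattern 2+2+2; mod 37: f = (x + 17)(x + 25)(x^2 + 11x + 8)(x^2 + 21x + 19), pattern 2+2+1+1; mod 193: f = (x + 38)(x + 136)(x + 141)(x + 143)(x + 151)(x + 163), pattern 1+1+1+1+1+1; mod 347: f = (x + 252)(x + 297)(x + 335)(x + 341)(x^2 + 163x + 44), pattern 2+1+1+1+1. No other pattern occurs in this range, so the set of observed cycle types is {6, 3+3, 4+1+1, 4+2, 2+2+2, 2+2+1+1, 1+1+1+1+1+1, 2+1+1+1+1}. The candidates containing elements of all these cycle types are S_4 x C_2 (6T11) of order 48, S_6 (6T16) of order 720; the others are excluded. The observed types are precisely the cycle types that occur in S_4 x C_2 (6T11). Each of the other remaining candidates has further cycle types, and by the Chebotarev density theorem the matching factorization patterns would occur for a proportion of primes equal to their share of the group: S_6 (6T16) additionally contains elements of type 5+1, 3+2+1, 3+1+1+1 (304 of its 720 elements, about 42% of primes). None of the 66 primes tested shows any such pattern (for each of these groups the chance of that is below 10^-4), which rules them out. Hence G = S_4 x C_2 (6T11), of order 48.

S_4 x C_2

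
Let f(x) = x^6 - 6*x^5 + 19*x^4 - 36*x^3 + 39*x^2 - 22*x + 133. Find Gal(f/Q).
The polynomial f is an irreducible sextic over Q, so G = Gal(f/Q) is one of the 16 transitive subgroups 6T1, ..., 6T16 of S_6. The discriminant of f is -1849378557919232, which is not a perfect square, so G is not contained in A_6. The transitive groups of degree 6 not contained in A_6 are: C_6 (6T1, order 6), S_3 (6T2, order 6), D_6 (6T3, order 12), C_3 x S_3 (6T5, order 18), A_4 x C_2 (6T6, order 24), S_4 (6T8, order 24), S_3 x S_3 (6T9, order 36), S_4 x C_2 (6T11, order 48), (S_3 x S_3) : C_2 (6T13, order 72), PGL(2,5) (6T14, order 120), S_6 (6T16, order 720). By Dedekind's theorem, for a prime p not dividing disc(f) the degrees of the irreducible factors of f mod p form the cycle type of an element of G. Factoring f modulo the 29 such primes p <= 127 (skipping 2, 29, which divide the discriminant), each new pattern first appears at: mod 3: f = (x^3 + x^2 + 2x + 1)(x^3 + 2x^2 + 1), pattern 3+3; mod 5: f = (x^6 + 4x^5 + 4x^4 + 4x^3 + 4x^2 + 3x + 3), pattern 6; mod 7: f = (x)(x + 5)(x^4 + 3x^3 + 4x^2 + 4), pattern 4+1+1; mod 17: f = (x + 6)(x + 9)(x^2 + 2x + 6)(x^2 + 11x + 14), pattern 2+2+1+1; mod 23: f = (x^2 + x + 8)(x^2 + 18x + 14)(x^2 + 21x + 17), pattern 2+2+2; mod 67: f = (x^2 + 65x + 57)(x^4 + 63x^3 + 21x^2 + 33x + 47), pattern 4+2; mod 127: f = (x + 6)(x + 46)(x + 79)(x + 119)(x^2 + 125x + 104), pattern 2+1+1+1+1. No other pattern occurs in this range, so the set of observed cycle types is {3+3, 6, 4+1+1, 2+2+1+1, 2+2+2, 4+2, 2+1+1+1+1}. The candidates containing elements of all these cycle types are S_4 x C_2 (6T11) of order 48, S_6 (6T16) of order 720; the others are excluded. The observed types are precisely the cycle types that occur in S_4 x C_2 (6T11) (apart from the identity). Each of the other remaining candidates has further cycle types, and by the Chebotarev density theorem the matching factorization patterns would occur for a proportion of primes equal to their share of the group: S_6 (6T16) additionally contains elements of type 5+1, 3+2+1, 3+1+1+1 (304 of its 720 elements, about 42% of primes). None of the 29 primes tested shows any such pattern (for each of these groups the chance of that is below 10^-4), which rules them out. Hence G = S_4 x C_2 (6T11), of order 48.

6T11: S_4 x C_2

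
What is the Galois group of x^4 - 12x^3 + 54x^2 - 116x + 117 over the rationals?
A_4, the alternating group on 4 letters

The polynomial is an irreducible quartic over Q and its discriminant is 331776 = 576^2, a perfect square, so the Galois group is contained in A_4. The resolvent cubic y^3 - 54*y^2 + 924*y - 5032 is irreducible over Q. An irreducible resolvent with square discriminant gives A_4.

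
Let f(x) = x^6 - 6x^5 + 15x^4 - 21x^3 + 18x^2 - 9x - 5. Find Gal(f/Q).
S_3 x S_3

The polynomial f is an irreducible sextic over Q, so G = Gal(f/Q) is one of the 16 transitive subgroups 6T1, ..., 6T16 of S_6. The discriminant of f is 871199469, which is not a perfect square, so G is not contained in A_6. The transitive groups of degree 6 not contained in A_6 are: C_6 (6T1, order 6), S_3 (6T2, order 6), D_6 (6T3, order 12), C_3 x S_3 (6T5, order 18), A_4 x C_2 (6T6, order 24), S_4 (6T8, order 24), S_3 x S_3 (6T9, order 36), S_4 x C_2 (6T11, order 48), (S_3 x S_3) : C_2 (6T13, order 72), PGL(2,5) (6T14, order 120), S_6 (6T16, order 720). By Dedekind's theorem, for a prime p not dividing disc(f) the degrees of the irreducible factors of f mod p form the cycle type of an element of G. Factoring f modulo the 16 such primes p <= 67 (skipping 3, 7, 29, which divide the discriminant), each new pattern first appears at: mod 2: f = (x^6 + x^4 + x^3 + x + 1), pattern 6; mod 5: f = (x)(x + 1)(x^2 + x + 2)(x^2 + 2x + 3), pattern 2+2+1+1; mod 13: f = (x + 1)(x + 4)(x + 5)(x^3 + 10x^2 + 3x + 3), pattern 3+1+1+1; mod 19: f = (x^2 + 8x + 6)(x^2 + 11x + 1)(x^2 + 13x + 15), pattern 2+2+2; mod 67: f = (x^3 + 64x^2 + 3x + 17)(x^3 + 64x^2 + 3x + 47), pattern 3+3. No other pattern occurs in this range, so the set of observed cycle types is {6, 2+2+1+1, 3+1+1+1, 2+2+2, 3+3}. The candidates containing elements of all these cycle types are S_3 x S_3 (6T9) of order 36, (S_3 x S_3) : C_2 (6T13) of order 72, S_6 (6T16) of order 720; the others are excluded. The observed types are precisely the cycle types that occur in S_3 x S_3 (6T9) (apart from the identity). Each of the other remaining candidates has further cycle types, and by the Chebotarev density theorem the matching factorization patterns would occur for a proportion of primes equal to their share of the group: (S_3 x S_3) : C_2 (6T13) additionally contains elements of type 4+2, 3+2+1, 2+1+1+1+1 (36 of its 72 elements, about 50% of primes); S_6 (6T16) additionally contains elements of type 5+1, 4+2, 4+1+1, 3+2+1, 2+1+1+1+1 (459 of its 720 elements, about 64% of primes). None of the 16 primes tested shows any such pattern (for each of these groups the chance of that is below 10^-4), which rules them out. Hence G = S_3 x S_3 (6T9), of order 36.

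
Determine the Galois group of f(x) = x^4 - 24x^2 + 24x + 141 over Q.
D_4 (order 8)

The polynomial is an irreducible quartic over Q and its discriminant is -257465088, which is not a perfect square, so the Galois group is not contained in A_4. The resolvent cubic y^3 + 24*y^2 - 564*y - 14112 has exactly one rational root, so the Galois group is C_4 or D_4. The quartic remains irreducible over Q(sqrt(disc)), so the group is D_4.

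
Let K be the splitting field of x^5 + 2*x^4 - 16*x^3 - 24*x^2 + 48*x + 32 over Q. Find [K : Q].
The degree of the splitting field over Q equals the order of the Galois group, so first determine the group. The polynomial f is an irreducible quintic over Q, so G = Gal(f/Q) is a transitive subgroup of S_5: one of C_5 (5T1, order 5), D_5 (5T2, order 10), F_20 (5T3, order 20), A_5 (5T4, order 60) or S_5 (5T5, order 120). The discriminant of f is 15352201216 = 123904^2, a perfect square, so G is contained in A_5. The transitive groups of degree 5 contained in A_5 are: C_5 (5T1, order 5), D_5 (5T2, order 10), A_5 (5T4, order 60). By Dedekind's theorem, for a prime p not dividing disc(f) the degrees of the irreducible factors of f mod p form the cycle type of an element of G. Factoring f modulo the 14 such primes p <= 53 (skipping 2, 11, which divide the discriminant), each new pattern first appears at: mod 3: f = (x^5 + 2x^4 + 2x^3 + 2), pattern 5; mod 23: f = (x + 1)(x + 3)(x + 11)(x + 15)(x + 18), pattern 1+1+1+1+1. No other pattern occurs in this range, so the set of observed cycle types is {5, 1+1+1+1+1}. The candidates containing elements of all these cycle types are C_5 (5T1) of order 5, D_5 (5T2) of order 10, A_5 (5T4) of order 60; the others are excluded. The observed types are precisely the cycle types that occur in C_5 (5T1). Each of the other remaining candidates has further cycle types, and by the Chebotarev density theorem the matching factorization patterns would occur for a proportion of primes equal to their share of the group: D_5 (5T2) additionally contains elements of type 2+2+1 (5 of its 10 elements, about 50% of primes); A_5 (5T4) additionally contains elements of type 3+1+1, 2+2+1 (35 of its 60 elements, about 58% of primes). None of the 14 primes tested shows any such pattern (for each of these groups the chance of that is below 10^-4), which rules them out. Hence G = C_5 (5T1), of order 5. The Galois group C_5 (5T1) has order 5, so the splitting field has degree 5 over Q.

5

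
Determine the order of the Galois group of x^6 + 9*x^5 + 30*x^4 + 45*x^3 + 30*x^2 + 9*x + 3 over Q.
6

The degree of the splitting field over Q equals the order of the Galois group, so first determine the group. The polynomial f is an irreducible sextic over Q, so G = Gal(f/Q) is one of the 16 transitive subgroups 6T1, ..., 6T16 of S_6. The discriminant of f is -34992, which is not a perfect square, so G is not contained in A_6. The transitive groups of degree 6 not contained in A_6 are: C_6 (6T1, order 6), S_3 (6T2, order 6), D_6 (6T3, order 12), C_3 x S_3 (6T5, order 18), A_4 x C_2 (6T6, order 24), S_4 (6T8, order 24), S_3 x S_3 (6T9, order 36), S_4 x C_2 (6T11, order 48), (S_3 x S_3) : C_2 (6T13, order 72), PGL(2,5) (6T14, order 120), S_6 (6T16, order 720). By Dedekind's theorem, for a prime p not dividing disc(f) the degrees of the irreducible factors of f mod p form the cycle type of an element of G. Factoring f modulo the 23 such primes p <= 97 (skipping 2, 3, which divide the discriminant), each new pattern first appears at: mod 5: f = (x^2 + 2)(x^2 + x + 1)(x^2 + 3x + 4), pattern 2+2+2; mod 7: f = (x^3 + 5x + 5)(x^3 + 2x^2 + 4x + 2), pattern 3+3; mod 31: f = (x + 5)(x + 9)(x + 11)(x + 23)(x + 25)(x + 29), pattern 1+1+1+1+1+1. No other pattern occurs in this range, so the set of observed cycle types is {2+2+2, 3+3, 1+1+1+1+1+1}. The candidates containing elements of all these cycle types are C_6 (6T1) of order 6, S_3 (6T2) of order 6, D_6 (6T3) of order 12, C_3 x S_3 (6T5) of order 18, A_4 x C_2 (6T6) of order 24, S_4 (6T8) of order 24, S_3 x S_3 (6T9) of order 36, S_4 x C_2 (6T11) of order 48, (S_3 x S_3) : C_2 (6T13) of order 72, PGL(2,5) (6T14) of order 120, S_6 (6T16) of order 720; the others are excluded. The observed types are precisely the cycle types that occur in S_3 (6T2). Each of the other remaining candidates has further cycle types, and by the Chebotarev density theorem the matching factorization patterns would occur for a proportion of primes equal to their share of the group: C_6 (6T1) additionally contains elements of type 6 (2 of its 6 elements, about 33% of primes); D_6 (6T3) additionally contains elements of type 6, 2+2+1+1 (5 of its 12 elements, about 42% of primes); C_3 x S_3 (6T5) additionally contains elements of type 6, 3+1+1+1 (10 of its 18 elements, about 56% of primes); A_4 x C_2 (6T6) additionally contains elements of type 6, 2+2+1+1, 2+1+1+1+1 (14 of its 24 elements, about 58% of primes); S_4 (6T8) additionally contains elements of type 4+1+1, 2+2+1+1 (9 of its 24 elements, about 38% of primes); S_3 x S_3 (6T9) additionally contains elements of type 6, 3+1+1+1, 2+2+1+1 (25 of its 36 elements, about 69% of primes); S_4 x C_2 (6T11) additionally contains elements of type 6, 4+2, 4+1+1, 2+2+1+1, 2+1+1+1+1 (32 of its 48 elements, about 67% of primes); (S_3 x S_3) : C_2 (6T13) additionally contains elements of type 6, 4+2, 3+2+1, 3+1+1+1, 2+2+1+1, 2+1+1+1+1 (61 of its 72 elements, about 85% of primes); PGL(2,5) (6T14) additionally contains elements of type 6, 5+1, 4+1+1, 2+2+1+1 (89 of its 120 elements, about 74% of primes); S_6 (6T16) additionally contains elements of type 6, 5+1, 4+2, 4+1+1, 3+2+1, 3+1+1+1, 2+2+1+1, 2+1+1+1+1 (664 of its 720 elements, about 92% of primes). None of the 23 primes tested shows any such pattern (for each of these groups the chance of that is below 10^-4), which rules them out. Hence G = S_3 (6T2), of order 6. The Galois group S_3 (6T2) has order 6, so the splitting field has degree 6 over Q.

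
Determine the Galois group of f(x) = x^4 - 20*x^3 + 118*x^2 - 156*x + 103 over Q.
The polynomial is an irreducible quartic over Q and its discriminant is 1064634368, which is not a perfect square, so the Galois group is not contained in A_4. The resolvent cubic y^3 - 118*y^2 + 2708*y - 16920 has exactly one rational root, so the Galois group is C_4 or D_4. The quartic becomes reducible over Q(sqrt(disc)), so the group is C_4.

4T1: C_4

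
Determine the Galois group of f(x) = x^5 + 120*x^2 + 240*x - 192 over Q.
F_20, the Frobenius group of order 20

The polynomial f is an irreducible quintic over Q, so G = Gal(f/Q) is a transitive subgroup of S_5: one of C_5 (5T1, order 5), D_5 (5T2, order 10), F_20 (5T3, order 20), A_5 (5T4, order 60) or S_5 (5T5, order 120). The discriminant of f is 165888000000000, which is not a perfect square, so G is not contained in A_5. The transitive groups of degree 5 not contained in A_5 are: F_20 (5T3, order 20), S_5 (5T5, order 120). By Dedekind's theorem, for a prime p not dividing disc(f) the degrees of the irreducible factors of f mod p form the cycle type of an element of G. Factoring f modulo the 18 such primes p <= 73 (skipping 2, 3, 5, which divide the discriminant), each new pattern first appears at: mod 7: f = (x + 2)(x^4 + 5x^3 + 4x^2 + 2), pattern 4+1; mod 11: f = (x^5 + 10x^2 + 9x + 6), pattern 5; mod 19: f = (x + 10)(x^2 + 12x + 18)(x^2 + 16x + 4), pattern 2+2+1; mod 41: f = (x + 5)(x + 11)(x + 17)(x + 23)(x + 26), pattern 1+1+1+1+1. No other pattern occurs in this range, so the set of observed cycle types is {4+1, 5, 2+2+1, 1+1+1+1+1}. The candidates containing elements of all these cycle types are F_20 (5T3) of order 20, S_5 (5T5) of order 120; the others are excluded. The observed types are precisely the cycle types that occur in F_20 (5T3). Each of the other remaining candidates has further cycle types, and by the Chebotarev density theorem the matching factorization patterns would occur for a proportion of primes equal to their share of the group: S_5 (5T5) additionally contains elements of type 3+2, 3+1+1, 2+1+1+1 (50 of its 120 elements, about 42% of primes). None of the 18 primes tested shows any such pattern (for each of these groups the chance of that is below 10^-4), which rules them out. Hence G = F_20 (5T3), of order 20.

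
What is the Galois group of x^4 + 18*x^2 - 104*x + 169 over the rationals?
The polynomial is an irreducible quartic over Q and its discriminant is 1662029824 = 40768^2, a perfect square, so the Galois group is contained in A_4. The resolvent cubic y^3 - 18*y^2 - 676*y + 1352 is irreducible over Q. An irreducible resolvent with square discriminant gives A_4.

A_4 (order 12)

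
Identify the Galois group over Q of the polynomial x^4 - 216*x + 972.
The polynomial is an irreducible quartic over Q and its discriminant is 176319369216 = 419904^2, a perfect square, so the Galois group is contained in A_4. The resolvent cubic y^3 - 3888*y - 46656 is irreducible over Q. An irreducible resolvent with square discriminant gives A_4.

A_4 (also written A4)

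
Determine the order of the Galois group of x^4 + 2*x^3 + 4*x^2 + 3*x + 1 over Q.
The degree of the splitting field over Q equals the order of the Galois group, so first determine the group. The polynomial is an irreducible quartic over Q and its discriminant is 125, which is not a perfect square, so the Galois group is not contained in A_4. The resolvent cubic y^3 - 4*y^2 + 2*y + 3 has exactly one rational root, so the Galois group is C_4 or D_4. The quartic becomes reducible over Q(sqrt(disc)), so the group is C_4. The Galois group C_4 (4T1) has order 4, so the splitting field has degree 4 over Q.

4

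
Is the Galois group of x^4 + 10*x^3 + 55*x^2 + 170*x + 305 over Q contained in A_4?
No

The polynomial is irreducible of degree 4 over Q. Its discriminant is 119072000, which is not a perfect square. A Galois group lies in the alternating group exactly when the discriminant is a square in Q, so the Galois group (C_4) is not contained in A_4.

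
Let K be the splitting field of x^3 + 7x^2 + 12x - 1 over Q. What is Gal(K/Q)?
S_3

The polynomial is an irreducible cubic over Q and its discriminant is -23, which is not a perfect square. For an irreducible cubic, a non-square discriminant gives Galois group S_3.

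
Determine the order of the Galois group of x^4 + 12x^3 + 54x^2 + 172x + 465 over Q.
The degree of the splitting field over Q equals the order of the Galois group, so first determine the group. The polynomial is an irreducible quartic over Q and its discriminant is 1358954496 = 36864^2, a perfect square, so the Galois group is contained in A_4. The resolvent cubic y^3 - 54*y^2 + 204*y + 3896 is irreducible over Q. An irreducible resolvent with square discriminant gives A_4. The Galois group A_4 (4T4) has order 12, so the splitting field has degree 12 over Q.

12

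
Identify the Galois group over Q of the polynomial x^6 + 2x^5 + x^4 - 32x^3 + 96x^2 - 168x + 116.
The polynomial f is an irreducible sextic over Q, so G = Gal(f/Q) is one of the 16 transitive subgroups 6T1, ..., 6T16 of S_6. The discriminant of f is -1080641454080000, which is not a perfect square, so G is not contained in A_6. The transitive groups of degree 6 not contained in A_6 are: C_6 (6T1, order 6), S_3 (6T2, order 6), D_6 (6T3, order 12), C_3 x S_3 (6T5, order 18), A_4 x C_2 (6T6, order 24), S_4 (6T8, order 24), S_3 x S_3 (6T9, order 36), S_4 x C_2 (6T11, order 48), (S_3 x S_3) : C_2 (6T13, order 72), PGL(2,5) (6T14, order 120), S_6 (6T16, order 720). By Dedekind's theorem, for a prime p not dividing disc(f) the degrees of the irreducible factors of f mod p form the cycle type of an element of G. Factoring f modulo the 22 such primes p <= 89 (skipping 2, 5, which divide the discriminant), each new pattern first appears at: mod 3: f = (x^3 + 2x + 1)(x^3 + 2x^2 + 2x + 2), pattern 3+3; mod 7: f = (x^2 + x + 6)(x^2 + 3x + 5)(x^2 + 5x + 2), pattern 2+2+2; mod 13: f = (x + 8)(x + 11)(x^4 + 9x^3 + 2x^2 + 9x + 9), pattern 4+1+1; mod 43: f = (x + 34)(x + 39)(x^2 + 23x + 11)(x^2 + 35x + 32), pattern 2+2+1+1. No other pattern occurs in this range, so the set of observed cycle types is {3+3, 2+2+2, 4+1+1, 2+2+1+1}. The candidates containing elements of all these cycle types are S_4 (6T8) of order 24, S_4 x C_2 (6T11) of order 48, PGL(2,5) (6T14) of order 120, S_6 (6T16) of order 720; the others are excluded. The observed types are precisely the cycle types that occur in S_4 (6T8) (apart from the identity). Each of the other remaining candidates has further cycle types, and by the Chebotarev density theorem the matching factorization patterns would occur for a proportion of primes equal to their share of the group: S_4 x C_2 (6T11) additionally contains elements of type 6, 4+2, 2+1+1+1+1 (17 of its 48 elements, about 35% of primes); PGL(2,5) (6T14) additionally contains elements of type 6, 5+1 (44 of its 120 elements, about 37% of primes); S_6 (6T16) additionally contains elements of type 6, 5+1, 4+2, 3+2+1, 3+1+1+1, 2+1+1+1+1 (529 of its 720 elements, about 73% of primes). None of the 22 primes tested shows any such pattern (for each of these groups the chance of that is below 10^-4), which rules them out. Hence G = S_4 (6T8), of order 24.

6T8: S_4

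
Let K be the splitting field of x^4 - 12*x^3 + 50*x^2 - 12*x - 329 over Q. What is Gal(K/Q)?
D_4, the dihedral group of order 8

The polynomial is an irreducible quartic over Q and its discriminant is -1313998848, which is not a perfect square, so the Galois group is not contained in A_4. The resolvent cubic y^3 - 50*y^2 + 1460*y - 18568 has exactly one rational root, so the Galois group is C_4 or D_4. The quartic remains irreducible over Q(sqrt(disc)), so the group is D_4.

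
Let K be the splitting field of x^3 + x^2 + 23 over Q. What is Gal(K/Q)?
S_3, the symmetric group on 3 letters

The polynomial is an irreducible cubic over Q and its discriminant is -14375, which is not a perfect square. For an irreducible cubic, a non-square discriminant gives Galois group S_3.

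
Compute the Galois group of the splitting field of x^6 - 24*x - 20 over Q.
The polynomial f is an irreducible sextic over Q, so G = Gal(f/Q) is one of the 16 transitive subgroups 6T1, ..., 6T16 of S_6. The discriminant of f is 746496000000 = 864000^2, a perfect square, so G is contained in A_6. The transitive groups of degree 6 contained in A_6 are: A_4 (6T4, order 12), S_4 (6T7, order 24), (C_3 x C_3) : C_4 (6T10, order 36), PSL(2,5) (6T12, order 60), A_6 (6T15, order 360). By Dedekind's theorem, for a prime p not dividing disc(f) the degrees of the irreducible factors of f mod p form the cycle type of an element of G. Factoring f modulo the 6 such primes p <= 23 (skipping 2, 3, 5, which divide the discriminant), each new pattern first appears at: mod 7: f = (x + 4)(x^5 + 3x^4 + 2x^3 + 6x^2 + 4x + 2), pattern 5+1; mod 23: f = (x + 2)(x + 11)(x + 16)(x^3 + 17x^2 + 13x + 7), pattern 3+1+1+1. No other pattern occurs in this range, so the set of observed cycle types is {5+1, 3+1+1+1}. Among the candidates above, the only group containing elements of all these cycle types is A_6 (6T15) — each of A_4 (6T4), S_4 (6T7), (C_3 x C_3) : C_4 (6T10), PSL(2,5) (6T12) lacks at least one of them. Hence G = A_6 (6T15), of order 360.

A_6 (order 360)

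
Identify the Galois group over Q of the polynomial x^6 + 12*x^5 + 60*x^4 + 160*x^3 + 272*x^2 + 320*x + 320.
The polynomial f is an irreducible sextic over Q, so G = Gal(f/Q) is one of the 16 transitive subgroups 6T1, ..., 6T16 of S_6. The discriminant of f is -2693803488051200, which is not a perfect square, so G is not contained in A_6. The transitive groups of degree 6 not contained in A_6 are: C_6 (6T1, order 6), S_3 (6T2, order 6), D_6 (6T3, order 12), C_3 x S_3 (6T5, order 18), A_4 x C_2 (6T6, order 24), S_4 (6T8, order 24), S_3 x S_3 (6T9, order 36), S_4 x C_2 (6T11, order 48), (S_3 x S_3) : C_2 (6T13, order 72), PGL(2,5) (6T14, order 120), S_6 (6T16, order 720). By Dedekind's theorem, for a prime p not dividing disc(f) the degrees of the irreducible factors of f mod p form the cycle type of an element of G. Factoring f modulo the 17 such primes p <= 71 (skipping 2, 5, 7, which divide the discriminant), each new pattern first appears at: mod 3: f = (x^3 + x^2 + 2)(x^3 + 2x^2 + x + 1), pattern 3+3; mod 13: f = (x^6 + 12x^5 + 8x^4 + 4x^3 + 12x^2 + 8x + 8), pattern 6; mod 19: f = (x^2 + 4x + 5)(x^4 + 8x^3 + 4x^2 + 9x + 7), pattern 4+2; mod 23: f = (x + 1)(x + 3)(x^4 + 8x^3 + 2x^2 + 13x + 7), pattern 4+1+1; mod 53: f = (x^2 + 4x + 25)(x^2 + 26x + 41)(x^2 + 35x + 6), pattern 2+2+2; mod 59: f = (x + 10)(x + 53)(x^2 + 14x + 47)(x^2 + 53x + 7), pattern 2+2+1+1; mod 71: f = (x + 18)(x + 24)(x + 51)(x + 57)(x^2 + 4x + 34), pattern 2+1+1+1+1. No other pattern occurs in this range, so the set of observed cycle types is {3+3, 6, 4+2, 4+1+1, 2+2+2, 2+2+1+1, 2+1+1+1+1}. The candidates containing elements of all these cycle types are S_4 x C_2 (6T11) of order 48, S_6 (6T16) of order 720; the others are excluded. The observed types are precisely the cycle types that occur in S_4 x C_2 (6T11) (apart from the identity). Each of the other remaining candidates has further cycle types, and by the Chebotarev density theorem the matching factorization patterns would occur for a proportion of primes equal to their share of the group: S_6 (6T16) additionally contains elements of type 5+1, 3+2+1, 3+1+1+1 (304 of its 720 elements, about 42% of primes). None of the 17 primes tested shows any such pattern (for each of these groups the chance of that is below 10^-4), which rules them out. Hence G = S_4 x C_2 (6T11), of order 48.

6T11: S_4 x C_2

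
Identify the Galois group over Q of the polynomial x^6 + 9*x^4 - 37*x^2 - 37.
The polynomial f is an irreducible sextic over Q, so G = Gal(f/Q) is one of the 16 transitive subgroups 6T1, ..., 6T16 of S_6. The discriminant of f is 870211913777152, which is not a perfect square, so G is not contained in A_6. The transitive groups of degree 6 not contained in A_6 are: C_6 (6T1, order 6), S_3 (6T2, order 6), D_6 (6T3, order 12), C_3 x S_3 (6T5, order 18), A_4 x C_2 (6T6, order 24), S_4 (6T8, order 24), S_3 x S_3 (6T9, order 36), S_4 x C_2 (6T11, order 48), (S_3 x S_3) : C_2 (6T13, order 72), PGL(2,5) (6T14, order 120), S_6 (6T16, order 720). By Dedekind's theorem, for a prime p not dividing disc(f) the degrees of the irreducible factors of f mod p form the cycle type of an element of G. Factoring f modulo the 22 such primes p <= 89 (skipping 2, 37, which divide the discriminant), each new pattern first appears at: mod 3: f = (x^3 + x^2 + 2x + 1)(x^3 + 2x^2 + 2x + 2), pattern 3+3; mod 5: f = (x^2 + 2)(x^2 + 2x + 3)(x^2 + 3x + 3), pattern 2+2+2; mod 17: f = (x + 3)(x + 14)(x^4 + x^2 + 6), pattern 4+1+1; mod 67: f = (x + 9)(x + 58)(x^2 + 25)(x^2 + 65), pattern 2+2+1+1. No other pattern occurs in this range, so the set of observed cycle types is {3+3, 2+2+2, 4+1+1, 2+2+1+1}. The candidates containing elements of all these cycle types are S_4 (6T8) of order 24, S_4 x C_2 (6T11) of order 48, PGL(2,5) (6T14) of order 120, S_6 (6T16) of order 720; the others are excluded. The observed types are precisely the cycle types that occur in S_4 (6T8) (apart from the identity). Each of the other remaining candidates has further cycle types, and by the Chebotarev density theorem the matching factorization patterns would occur for a proportion of primes equal to their share of the group: S_4 x C_2 (6T11) additionally contains elements of type 6, 4+2, 2+1+1+1+1 (17 of its 48 elements, about 35% of primes); PGL(2,5) (6T14) additionally contains elements of type 6, 5+1 (44 of its 120 elements, about 37% of primes); S_6 (6T16) additionally contains elements of type 6, 5+1, 4+2, 3+2+1, 3+1+1+1, 2+1+1+1+1 (529 of its 720 elements, about 73% of primes). None of the 22 primes tested shows any such pattern (for each of these groups the chance of that is below 10^-4), which rules them out. Hence G = S_4 (6T8), of order 24.

6T8: S_4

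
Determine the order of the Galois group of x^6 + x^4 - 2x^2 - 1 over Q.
The degree of the splitting field over Q equals the order of the Galois group, so first determine the group. The polynomial f is an irreducible sextic over Q, so G = Gal(f/Q) is one of the 16 transitive subgroups 6T1, ..., 6T16 of S_6. The discriminant of f is 153664 = 392^2, a perfect square, so G is contained in A_6. The transitive groups of degree 6 contained in A_6 are: A_4 (6T4, order 12), S_4 (6T7, order 24), (C_3 x C_3) : C_4 (6T10, order 36), PSL(2,5) (6T12, order 60), A_6 (6T15, order 360). By Dedekind's theorem, for a prime p not dividing disc(f) the degrees of the irreducible factors of f mod p form the cycle type of an element of G. Factoring f modulo the 33 such primes p <= 149 (skipping 2, 7, which divide the discriminant), each new pattern first appears at: mod 3: f = (x^3 + 2x + 1)(x^3 + 2x + 2), pattern 3+3; mod 13: f = (x + 6)(x + 7)(x^2 + 5)(x^2 + 6), pattern 2+2+1+1. No other pattern occurs in this range, so the set of observed cycle types is {3+3, 2+2+1+1}. The candidates containing elements of all these cycle types are A_4 (6T4) of order 12, S_4 (6T7) of order 24, (C_3 x C_3) : C_4 (6T10) of order 36, PSL(2,5) (6T12) of order 60, A_6 (6T15) of order 360; the others are excluded. The observed types are precisely the cycle types that occur in A_4 (6T4) (apart from the identity). Each of the other remaining candidates has further cycle types, and by the Chebotarev density theorem the matching factorization patterns would occur for a proportion of primes equal to their share of the group: S_4 (6T7) additionally contains elements of type 4+2 (6 of its 24 elements, about 25% of primes); (C_3 x C_3) : C_4 (6T10) additionally contains elements of type 4+2, 3+1+1+1 (22 of its 36 elements, about 61% of primes); PSL(2,5) (6T12) additionally contains elements of type 5+1 (24 of its 60 elements, about 40% of primes); A_6 (6T15) additionally contains elements of type 5+1, 4+2, 3+1+1+1 (274 of its 360 elements, about 76% of primes). None of the 33 primes tested shows any such pattern (for each of these groups the chance of that is below 10^-4), which rules them out. Hence G = A_4 (6T4), of order 12. The Galois group A_4 (6T4) has order 12, so the splitting field has degree 12 over Q.

12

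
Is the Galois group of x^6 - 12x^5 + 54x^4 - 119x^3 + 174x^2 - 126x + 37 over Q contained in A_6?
No

The polynomial is irreducible of degree 6 over Q. Its discriminant is -16829675182323, which is not a perfect square. A Galois group lies in the alternating group exactly when the discriminant is a square in Q, so the Galois group (C_6) is not contained in A_6.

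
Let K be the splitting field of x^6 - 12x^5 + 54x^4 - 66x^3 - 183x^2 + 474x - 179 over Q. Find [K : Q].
The degree of the splitting field over Q equals the order of the Galois group, so first determine the group. The polynomial f is an irreducible sextic over Q, so G = Gal(f/Q) is one of the 16 transitive subgroups 6T1, ..., 6T16 of S_6. The discriminant of f is -153891765817344, which is not a perfect square, so G is not contained in A_6. The transitive groups of degree 6 not contained in A_6 are: C_6 (6T1, order 6), S_3 (6T2, order 6), D_6 (6T3, order 12), C_3 x S_3 (6T5, order 18), A_4 x C_2 (6T6, order 24), S_4 (6T8, order 24), S_3 x S_3 (6T9, order 36), S_4 x C_2 (6T11, order 48), (S_3 x S_3) : C_2 (6T13, order 72), PGL(2,5) (6T14, order 120), S_6 (6T16, order 720). By Dedekind's theorem, for a prime p not dividing disc(f) the degrees of the irreducible factors of f mod p form the cycle type of an element of G. Factoring f modulo the 33 such primes p <= 149 (skipping 2, 3, which divide the discriminant), each new pattern first appears at: mod 5: f = (x^3 + 3x + 3)(x^3 + 3x^2 + x + 2), pattern 3+3; mod 7: f = (x^6 + 2x^5 + 5x^4 + 4x^3 + 6x^2 + 5x + 3), pattern 6; mod 17: f = (x + 10)(x + 12)(x^2 + 7x + 3)(x^2 + 10x + 14), pattern 2+2+1+1; mod 19: f = (x + 1)(x + 2)(x + 8)(x + 13)(x^2 + 2x + 8), pattern 2+1+1+1+1; mod 71: f = (x^2 + 7x + 8)(x^2 + 17x + 48)(x^2 + 35x + 33), pattern 2+2+2. No other pattern occurs in this range, so the set of observed cycle types is {3+3, 6, 2+2+1+1, 2+1+1+1+1, 2+2+2}. The candidates containing elements of all these cycle types are A_4 x C_2 (6T6) of order 24, S_4 x C_2 (6T11) of order 48, (S_3 x S_3) : C_2 (6T13) of order 72, S_6 (6T16) of order 720; the others are excluded. The observed types are precisely the cycle types that occur in A_4 x C_2 (6T6) (apart from the identity). Each of the other remaining candidates has further cycle types, and by the Chebotarev density theorem the matching factorization patterns would occur for a proportion of primes equal to their share of the group: S_4 x C_2 (6T11) additionally contains elements of type 4+2, 4+1+1 (12 of its 48 elements, about 25% of primes); (S_3 x S_3) : C_2 (6T13) additionally contains elements of type 4+2, 3+2+1, 3+1+1+1 (34 of its 72 elements, about 47% of primes); S_6 (6T16) additionally contains elements of type 5+1, 4+2, 4+1+1, 3+2+1, 3+1+1+1 (484 of its 720 elements, about 67% of primes). None of the 33 primes tested shows any such pattern (for each of these groups the chance of that is below 10^-4), which rules them out. Hence G = A_4 x C_2 (6T6), of order 24. The Galois group A_4 x C_2 (6T6) has order 24, so the splitting field has degree 24 over Q.

24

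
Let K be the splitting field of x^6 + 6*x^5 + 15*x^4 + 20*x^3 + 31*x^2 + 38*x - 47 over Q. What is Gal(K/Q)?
S_4 (also written S4+)

The polynomial f is an irreducible sextic over Q, so G = Gal(f/Q) is one of the 16 transitive subgroups 6T1, ..., 6T16 of S_6. The discriminant of f is 66039417143296 = 8126464^2, a perfect square, so G is contained in A_6. The transitive groups of degree 6 contained in A_6 are: A_4 (6T4, order 12), S_4 (6T7, order 24), (C_3 x C_3) : C_4 (6T10, order 36), PSL(2,5) (6T12, order 60), A_6 (6T15, order 360). By Dedekind's theorem, for a prime p not dividing disc(f) the degrees of the irreducible factors of f mod p form the cycle type of an element of G. Factoring f modulo the 79 such primes p <= 419 (skipping 2, 31, which divide the discriminant), each new pattern first appears at: mod 3: f = (x^2 + 2x + 2)(x^4 + x^3 + 2x^2 + 2x + 2), pattern 4+2; mod 5: f = (x^3 + 4x + 2)(x^3 + x^2 + x + 4), pattern 3+3; mod 11: f = (x + 6)(x + 7)(x^2 + 5x + 10)(x^2 + 10x + 4), pattern 2+2+1+1; mod 67: f = (x + 5)(x + 7)(x + 23)(x + 46)(x + 62)(x + 64), pattern 1+1+1+1+1+1. No other pattern occurs in this range, so the set of observed cycle types is {4+2, 3+3, 2+2+1+1, 1+1+1+1+1+1}. The candidates containing elements of all these cycle types are S_4 (6T7) of order 24, (C_3 x C_3) : C_4 (6T10) of order 36, A_6 (6T15) of order 360; the others are excluded. The observed types are precisely the cycle types that occur in S_4 (6T7). Each of the other remaining candidates has further cycle types, and by the Chebotarev density theorem the matching factorization patterns would occur for a proportion of primes equal to their share of the group: (C_3 x C_3) : C_4 (6T10) additionally contains elements of type 3+1+1+1 (4 of its 36 elements, about 11% of primes); A_6 (6T15) additionally contains elements of type 5+1, 3+1+1+1 (184 of its 360 elements, about 51% of primes). None of the 79 primes tested shows any such pattern (for each of these groups the chance of that is below 10^-4), which rules them out. Hence G = S_4 (6T7), of order 24.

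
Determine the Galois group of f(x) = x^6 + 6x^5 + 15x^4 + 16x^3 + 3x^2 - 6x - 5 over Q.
6T9: S_3 x S_3

The polynomial f is an irreducible sextic over Q, so G = Gal(f/Q) is one of the 16 transitive subgroups 6T1, ..., 6T16 of S_6. The discriminant of f is 40310784, which is not a perfect square, so G is not contained in A_6. The transitive groups of degree 6 not contained in A_6 are: C_6 (6T1, order 6), S_3 (6T2, order 6), D_6 (6T3, order 12), C_3 x S_3 (6T5, order 18), A_4 x C_2 (6T6, order 24), S_4 (6T8, order 24), S_3 x S_3 (6T9, order 36), S_4 x C_2 (6T11, order 48), (S_3 x S_3) : C_2 (6T13, order 72), PGL(2,5) (6T14, order 120), S_6 (6T16, order 720). By Dedekind's theorem, for a prime p not dividing disc(f) the degrees of the irreducible factors of f mod p form the cycle type of an element of G. Factoring f modulo the 14 such primes p <= 53 (skipping 2, 3, which divide the discriminant), each new pattern first appears at: mod 5: f = (x)(x + 4)(x^2 + 3x + 3)(x^2 + 4x + 2), pattern 2+2+1+1; mod 7: f = (x^6 + 6x^5 + x^4 + 2x^3 + 3x^2 + x + 2), pattern 6; mod 19: f = (x + 11)(x + 14)(x + 16)(x^3 + 3x^2 + 3x + 4), pattern 3+1+1+1; mod 31: f = (x^2 + 10)(x^2 + 14x + 6)(x^2 + 23x + 18), pattern 2+2+2; mod 43: f = (x^3 + 3x^2 + 3x + 6)(x^3 + 3x^2 + 3x + 35), pattern 3+3. No other pattern occurs in this range, so the set of observed cycle types is {2+2+1+1, 6, 3+1+1+1, 2+2+2, 3+3}. The candidates containing elements of all these cycle types are S_3 x S_3 (6T9) of order 36, (S_3 x S_3) : C_2 (6T13) of order 72, S_6 (6T16) of order 720; the others are excluded. The observed types are precisely the cycle types that occur in S_3 x S_3 (6T9) (apart from the identity). Each of the other remaining candidates has further cycle types, and by the Chebotarev density theorem the matching factorization patterns would occur for a proportion of primes equal to their share of the group: (S_3 x S_3) : C_2 (6T13) additionally contains elements of type 4+2, 3+2+1, 2+1+1+1+1 (36 of its 72 elements, about 50% of primes); S_6 (6T16) additionally contains elements of type 5+1, 4+2, 4+1+1, 3+2+1, 2+1+1+1+1 (459 of its 720 elements, about 64% of primes). None of the 14 primes tested shows any such pattern (for each of these groups the chance of that is below 10^-4), which rules them out. Hence G = S_3 x S_3 (6T9), of order 36.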